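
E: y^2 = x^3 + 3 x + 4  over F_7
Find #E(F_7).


For each x in F_7, count y with y^2 = x^3 + 3 x + 4 mod 7:
  x = 0: RHS = 4, y in [2, 5]  -> 2 point(s)
  x = 1: RHS = 1, y in [1, 6]  -> 2 point(s)
  x = 2: RHS = 4, y in [2, 5]  -> 2 point(s)
  x = 5: RHS = 4, y in [2, 5]  -> 2 point(s)
  x = 6: RHS = 0, y in [0]  -> 1 point(s)
Affine points: 9. Add the point at infinity: total = 10.

#E(F_7) = 10


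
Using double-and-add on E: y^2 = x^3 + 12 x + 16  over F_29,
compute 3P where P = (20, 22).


k = 3 = 11_2 (binary, LSB first: 11)
Double-and-add from P = (20, 22):
  bit 0 = 1: acc = O + (20, 22) = (20, 22)
  bit 1 = 1: acc = (20, 22) + (17, 0) = (20, 7)

3P = (20, 7)


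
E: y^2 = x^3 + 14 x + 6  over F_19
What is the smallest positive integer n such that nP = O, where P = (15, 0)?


Compute successive multiples of P until we hit O:
  1P = (15, 0)
  2P = O

ord(P) = 2


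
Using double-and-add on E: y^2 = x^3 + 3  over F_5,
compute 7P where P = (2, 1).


k = 7 = 111_2 (binary, LSB first: 111)
Double-and-add from P = (2, 1):
  bit 0 = 1: acc = O + (2, 1) = (2, 1)
  bit 1 = 1: acc = (2, 1) + (2, 4) = O
  bit 2 = 1: acc = O + (2, 1) = (2, 1)

7P = (2, 1)


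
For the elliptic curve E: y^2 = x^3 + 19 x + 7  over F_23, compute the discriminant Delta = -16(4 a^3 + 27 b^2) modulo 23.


4 a^3 + 27 b^2 = 4*19^3 + 27*7^2 = 27436 + 1323 = 28759
Delta = -16 * (28759) = -460144
Delta mod 23 = 17

Delta = 17 (mod 23)


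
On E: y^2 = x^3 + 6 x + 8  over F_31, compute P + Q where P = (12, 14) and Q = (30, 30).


P != Q, so use the chord formula.
s = (y2 - y1) / (x2 - x1) = (16) / (18) mod 31 = 25
x3 = s^2 - x1 - x2 mod 31 = 25^2 - 12 - 30 = 25
y3 = s (x1 - x3) - y1 mod 31 = 25 * (12 - 25) - 14 = 2

P + Q = (25, 2)


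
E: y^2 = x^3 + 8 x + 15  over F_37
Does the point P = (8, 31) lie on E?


Check whether y^2 = x^3 + 8 x + 15 (mod 37) for (x, y) = (8, 31).
LHS: y^2 = 31^2 mod 37 = 36
RHS: x^3 + 8 x + 15 = 8^3 + 8*8 + 15 mod 37 = 36
LHS = RHS

Yes, on the curve


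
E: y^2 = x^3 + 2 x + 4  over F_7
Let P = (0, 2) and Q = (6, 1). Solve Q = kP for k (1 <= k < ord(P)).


Enumerate multiples of P until we hit Q = (6, 1):
  1P = (0, 2)
  2P = (2, 4)
  3P = (6, 6)
  4P = (3, 3)
  5P = (1, 0)
  6P = (3, 4)
  7P = (6, 1)
Match found at i = 7.

k = 7


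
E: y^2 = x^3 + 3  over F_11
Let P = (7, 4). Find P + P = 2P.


Doubling: s = (3 x1^2 + a) / (2 y1)
s = (3*7^2 + 0) / (2*4) mod 11 = 6
x3 = s^2 - 2 x1 mod 11 = 6^2 - 2*7 = 0
y3 = s (x1 - x3) - y1 mod 11 = 6 * (7 - 0) - 4 = 5

2P = (0, 5)


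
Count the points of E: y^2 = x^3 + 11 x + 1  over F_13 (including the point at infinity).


For each x in F_13, count y with y^2 = x^3 + 11 x + 1 mod 13:
  x = 0: RHS = 1, y in [1, 12]  -> 2 point(s)
  x = 1: RHS = 0, y in [0]  -> 1 point(s)
  x = 3: RHS = 9, y in [3, 10]  -> 2 point(s)
  x = 5: RHS = 12, y in [5, 8]  -> 2 point(s)
  x = 6: RHS = 10, y in [6, 7]  -> 2 point(s)
  x = 8: RHS = 3, y in [4, 9]  -> 2 point(s)
  x = 9: RHS = 10, y in [6, 7]  -> 2 point(s)
  x = 11: RHS = 10, y in [6, 7]  -> 2 point(s)
Affine points: 15. Add the point at infinity: total = 16.

#E(F_13) = 16


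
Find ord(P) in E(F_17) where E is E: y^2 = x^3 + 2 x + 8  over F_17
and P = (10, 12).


Compute successive multiples of P until we hit O:
  1P = (10, 12)
  2P = (6, 10)
  3P = (14, 3)
  4P = (14, 14)
  5P = (6, 7)
  6P = (10, 5)
  7P = O

ord(P) = 7


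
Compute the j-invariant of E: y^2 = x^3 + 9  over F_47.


Delta = -16(4 a^3 + 27 b^2) mod 47 = 23
-1728 * (4 a)^3 = -1728 * (4*0)^3 mod 47 = 0
j = 0 * 23^(-1) mod 47 = 0

j = 0 (mod 47)


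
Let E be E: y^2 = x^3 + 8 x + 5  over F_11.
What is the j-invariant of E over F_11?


Delta = -16(4 a^3 + 27 b^2) mod 11 = 3
-1728 * (4 a)^3 = -1728 * (4*8)^3 mod 11 = 1
j = 1 * 3^(-1) mod 11 = 4

j = 4 (mod 11)


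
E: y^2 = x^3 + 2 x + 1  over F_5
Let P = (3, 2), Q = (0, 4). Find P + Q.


P != Q, so use the chord formula.
s = (y2 - y1) / (x2 - x1) = (2) / (2) mod 5 = 1
x3 = s^2 - x1 - x2 mod 5 = 1^2 - 3 - 0 = 3
y3 = s (x1 - x3) - y1 mod 5 = 1 * (3 - 3) - 2 = 3

P + Q = (3, 3)


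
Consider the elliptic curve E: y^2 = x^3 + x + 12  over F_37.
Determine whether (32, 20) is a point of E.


Check whether y^2 = x^3 + 1 x + 12 (mod 37) for (x, y) = (32, 20).
LHS: y^2 = 20^2 mod 37 = 30
RHS: x^3 + 1 x + 12 = 32^3 + 1*32 + 12 mod 37 = 30
LHS = RHS

Yes, on the curve


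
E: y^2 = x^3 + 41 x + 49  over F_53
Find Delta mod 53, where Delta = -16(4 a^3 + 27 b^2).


4 a^3 + 27 b^2 = 4*41^3 + 27*49^2 = 275684 + 64827 = 340511
Delta = -16 * (340511) = -5448176
Delta mod 53 = 12

Delta = 12 (mod 53)


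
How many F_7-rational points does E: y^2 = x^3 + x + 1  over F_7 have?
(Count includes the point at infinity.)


For each x in F_7, count y with y^2 = x^3 + 1 x + 1 mod 7:
  x = 0: RHS = 1, y in [1, 6]  -> 2 point(s)
  x = 2: RHS = 4, y in [2, 5]  -> 2 point(s)
Affine points: 4. Add the point at infinity: total = 5.

#E(F_7) = 5


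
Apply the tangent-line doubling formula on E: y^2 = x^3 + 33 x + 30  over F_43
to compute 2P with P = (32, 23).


Doubling: s = (3 x1^2 + a) / (2 y1)
s = (3*32^2 + 33) / (2*23) mod 43 = 3
x3 = s^2 - 2 x1 mod 43 = 3^2 - 2*32 = 31
y3 = s (x1 - x3) - y1 mod 43 = 3 * (32 - 31) - 23 = 23

2P = (31, 23)


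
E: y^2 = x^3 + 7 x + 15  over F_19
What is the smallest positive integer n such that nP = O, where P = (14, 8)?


Compute successive multiples of P until we hit O:
  1P = (14, 8)
  2P = (14, 11)
  3P = O

ord(P) = 3


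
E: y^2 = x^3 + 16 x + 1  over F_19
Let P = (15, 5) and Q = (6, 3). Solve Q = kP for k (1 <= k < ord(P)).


Enumerate multiples of P until we hit Q = (6, 3):
  1P = (15, 5)
  2P = (14, 9)
  3P = (6, 16)
  4P = (7, 0)
  5P = (6, 3)
Match found at i = 5.

k = 5


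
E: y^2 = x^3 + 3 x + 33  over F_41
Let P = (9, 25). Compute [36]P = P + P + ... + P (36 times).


k = 36 = 100100_2 (binary, LSB first: 001001)
Double-and-add from P = (9, 25):
  bit 0 = 0: acc unchanged = O
  bit 1 = 0: acc unchanged = O
  bit 2 = 1: acc = O + (37, 11) = (37, 11)
  bit 3 = 0: acc unchanged = (37, 11)
  bit 4 = 0: acc unchanged = (37, 11)
  bit 5 = 1: acc = (37, 11) + (15, 38) = (26, 37)

36P = (26, 37)


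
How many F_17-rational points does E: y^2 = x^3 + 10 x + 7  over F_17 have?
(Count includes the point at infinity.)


For each x in F_17, count y with y^2 = x^3 + 10 x + 7 mod 17:
  x = 1: RHS = 1, y in [1, 16]  -> 2 point(s)
  x = 2: RHS = 1, y in [1, 16]  -> 2 point(s)
  x = 3: RHS = 13, y in [8, 9]  -> 2 point(s)
  x = 4: RHS = 9, y in [3, 14]  -> 2 point(s)
  x = 8: RHS = 4, y in [2, 15]  -> 2 point(s)
  x = 10: RHS = 2, y in [6, 11]  -> 2 point(s)
  x = 12: RHS = 2, y in [6, 11]  -> 2 point(s)
  x = 14: RHS = 1, y in [1, 16]  -> 2 point(s)
  x = 15: RHS = 13, y in [8, 9]  -> 2 point(s)
  x = 16: RHS = 13, y in [8, 9]  -> 2 point(s)
Affine points: 20. Add the point at infinity: total = 21.

#E(F_17) = 21


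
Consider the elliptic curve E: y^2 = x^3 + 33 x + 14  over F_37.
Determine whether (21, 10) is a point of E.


Check whether y^2 = x^3 + 33 x + 14 (mod 37) for (x, y) = (21, 10).
LHS: y^2 = 10^2 mod 37 = 26
RHS: x^3 + 33 x + 14 = 21^3 + 33*21 + 14 mod 37 = 15
LHS != RHS

No, not on the curve


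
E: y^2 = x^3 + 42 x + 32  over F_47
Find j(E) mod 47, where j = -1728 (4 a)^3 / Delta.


Delta = -16(4 a^3 + 27 b^2) mod 47 = 6
-1728 * (4 a)^3 = -1728 * (4*42)^3 mod 47 = 31
j = 31 * 6^(-1) mod 47 = 13

j = 13 (mod 47)


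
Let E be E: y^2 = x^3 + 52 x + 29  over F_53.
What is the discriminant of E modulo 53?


4 a^3 + 27 b^2 = 4*52^3 + 27*29^2 = 562432 + 22707 = 585139
Delta = -16 * (585139) = -9362224
Delta mod 53 = 14

Delta = 14 (mod 53)


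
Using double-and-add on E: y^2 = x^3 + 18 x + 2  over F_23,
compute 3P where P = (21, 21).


k = 3 = 11_2 (binary, LSB first: 11)
Double-and-add from P = (21, 21):
  bit 0 = 1: acc = O + (21, 21) = (21, 21)
  bit 1 = 1: acc = (21, 21) + (20, 6) = (0, 18)

3P = (0, 18)


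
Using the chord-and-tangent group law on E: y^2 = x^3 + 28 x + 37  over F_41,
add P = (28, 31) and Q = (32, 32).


P != Q, so use the chord formula.
s = (y2 - y1) / (x2 - x1) = (1) / (4) mod 41 = 31
x3 = s^2 - x1 - x2 mod 41 = 31^2 - 28 - 32 = 40
y3 = s (x1 - x3) - y1 mod 41 = 31 * (28 - 40) - 31 = 7

P + Q = (40, 7)


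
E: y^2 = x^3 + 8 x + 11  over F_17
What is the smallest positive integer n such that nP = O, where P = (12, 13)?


Compute successive multiples of P until we hit O:
  1P = (12, 13)
  2P = (9, 9)
  3P = (11, 11)
  4P = (15, 15)
  5P = (15, 2)
  6P = (11, 6)
  7P = (9, 8)
  8P = (12, 4)
  ... (continuing to 9P)
  9P = O

ord(P) = 9


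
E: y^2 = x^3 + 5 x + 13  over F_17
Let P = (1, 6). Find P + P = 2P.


Doubling: s = (3 x1^2 + a) / (2 y1)
s = (3*1^2 + 5) / (2*6) mod 17 = 12
x3 = s^2 - 2 x1 mod 17 = 12^2 - 2*1 = 6
y3 = s (x1 - x3) - y1 mod 17 = 12 * (1 - 6) - 6 = 2

2P = (6, 2)


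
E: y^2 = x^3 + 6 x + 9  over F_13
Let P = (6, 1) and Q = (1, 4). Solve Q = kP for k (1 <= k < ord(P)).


Enumerate multiples of P until we hit Q = (1, 4):
  1P = (6, 1)
  2P = (0, 3)
  3P = (10, 9)
  4P = (1, 9)
  5P = (7, 11)
  6P = (9, 8)
  7P = (2, 4)
  8P = (8, 7)
  9P = (8, 6)
  10P = (2, 9)
  11P = (9, 5)
  12P = (7, 2)
  13P = (1, 4)
Match found at i = 13.

k = 13


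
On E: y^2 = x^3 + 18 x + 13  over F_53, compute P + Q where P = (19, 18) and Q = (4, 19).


P != Q, so use the chord formula.
s = (y2 - y1) / (x2 - x1) = (1) / (38) mod 53 = 7
x3 = s^2 - x1 - x2 mod 53 = 7^2 - 19 - 4 = 26
y3 = s (x1 - x3) - y1 mod 53 = 7 * (19 - 26) - 18 = 39

P + Q = (26, 39)


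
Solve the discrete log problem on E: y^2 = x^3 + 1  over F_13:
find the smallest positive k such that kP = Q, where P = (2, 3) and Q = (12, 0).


Enumerate multiples of P until we hit Q = (12, 0):
  1P = (2, 3)
  2P = (0, 1)
  3P = (12, 0)
Match found at i = 3.

k = 3


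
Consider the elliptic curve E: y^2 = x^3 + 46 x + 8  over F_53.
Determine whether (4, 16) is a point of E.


Check whether y^2 = x^3 + 46 x + 8 (mod 53) for (x, y) = (4, 16).
LHS: y^2 = 16^2 mod 53 = 44
RHS: x^3 + 46 x + 8 = 4^3 + 46*4 + 8 mod 53 = 44
LHS = RHS

Yes, on the curve


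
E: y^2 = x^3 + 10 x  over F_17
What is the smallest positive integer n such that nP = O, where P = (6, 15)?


Compute successive multiples of P until we hit O:
  1P = (6, 15)
  2P = (4, 11)
  3P = (11, 9)
  4P = (13, 7)
  5P = (0, 0)
  6P = (13, 10)
  7P = (11, 8)
  8P = (4, 6)
  ... (continuing to 10P)
  10P = O

ord(P) = 10


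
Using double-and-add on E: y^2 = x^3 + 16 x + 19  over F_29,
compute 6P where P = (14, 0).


k = 6 = 110_2 (binary, LSB first: 011)
Double-and-add from P = (14, 0):
  bit 0 = 0: acc unchanged = O
  bit 1 = 1: acc = O + O = O
  bit 2 = 1: acc = O + O = O

6P = O


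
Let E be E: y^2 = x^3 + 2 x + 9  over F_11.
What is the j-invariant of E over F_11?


Delta = -16(4 a^3 + 27 b^2) mod 11 = 4
-1728 * (4 a)^3 = -1728 * (4*2)^3 mod 11 = 5
j = 5 * 4^(-1) mod 11 = 4

j = 4 (mod 11)


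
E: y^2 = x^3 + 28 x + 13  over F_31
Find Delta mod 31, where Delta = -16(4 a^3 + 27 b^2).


4 a^3 + 27 b^2 = 4*28^3 + 27*13^2 = 87808 + 4563 = 92371
Delta = -16 * (92371) = -1477936
Delta mod 31 = 20

Delta = 20 (mod 31)


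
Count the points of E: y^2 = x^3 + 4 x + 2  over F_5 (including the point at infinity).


For each x in F_5, count y with y^2 = x^3 + 4 x + 2 mod 5:
  x = 3: RHS = 1, y in [1, 4]  -> 2 point(s)
Affine points: 2. Add the point at infinity: total = 3.

#E(F_5) = 3


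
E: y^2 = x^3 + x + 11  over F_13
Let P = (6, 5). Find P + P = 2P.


Doubling: s = (3 x1^2 + a) / (2 y1)
s = (3*6^2 + 1) / (2*5) mod 13 = 7
x3 = s^2 - 2 x1 mod 13 = 7^2 - 2*6 = 11
y3 = s (x1 - x3) - y1 mod 13 = 7 * (6 - 11) - 5 = 12

2P = (11, 12)


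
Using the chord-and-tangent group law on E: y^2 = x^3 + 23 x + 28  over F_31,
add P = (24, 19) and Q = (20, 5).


P != Q, so use the chord formula.
s = (y2 - y1) / (x2 - x1) = (17) / (27) mod 31 = 19
x3 = s^2 - x1 - x2 mod 31 = 19^2 - 24 - 20 = 7
y3 = s (x1 - x3) - y1 mod 31 = 19 * (24 - 7) - 19 = 25

P + Q = (7, 25)


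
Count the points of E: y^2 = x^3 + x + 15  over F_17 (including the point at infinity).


For each x in F_17, count y with y^2 = x^3 + 1 x + 15 mod 17:
  x = 0: RHS = 15, y in [7, 10]  -> 2 point(s)
  x = 1: RHS = 0, y in [0]  -> 1 point(s)
  x = 2: RHS = 8, y in [5, 12]  -> 2 point(s)
  x = 4: RHS = 15, y in [7, 10]  -> 2 point(s)
  x = 5: RHS = 9, y in [3, 14]  -> 2 point(s)
  x = 6: RHS = 16, y in [4, 13]  -> 2 point(s)
  x = 7: RHS = 8, y in [5, 12]  -> 2 point(s)
  x = 8: RHS = 8, y in [5, 12]  -> 2 point(s)
  x = 12: RHS = 4, y in [2, 15]  -> 2 point(s)
  x = 13: RHS = 15, y in [7, 10]  -> 2 point(s)
  x = 14: RHS = 2, y in [6, 11]  -> 2 point(s)
  x = 16: RHS = 13, y in [8, 9]  -> 2 point(s)
Affine points: 23. Add the point at infinity: total = 24.

#E(F_17) = 24


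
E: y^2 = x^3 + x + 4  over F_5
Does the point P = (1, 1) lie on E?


Check whether y^2 = x^3 + 1 x + 4 (mod 5) for (x, y) = (1, 1).
LHS: y^2 = 1^2 mod 5 = 1
RHS: x^3 + 1 x + 4 = 1^3 + 1*1 + 4 mod 5 = 1
LHS = RHS

Yes, on the curve


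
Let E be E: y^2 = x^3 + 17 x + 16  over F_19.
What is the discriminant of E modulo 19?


4 a^3 + 27 b^2 = 4*17^3 + 27*16^2 = 19652 + 6912 = 26564
Delta = -16 * (26564) = -425024
Delta mod 19 = 6

Delta = 6 (mod 19)


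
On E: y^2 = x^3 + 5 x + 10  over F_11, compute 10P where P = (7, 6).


k = 10 = 1010_2 (binary, LSB first: 0101)
Double-and-add from P = (7, 6):
  bit 0 = 0: acc unchanged = O
  bit 1 = 1: acc = O + (1, 4) = (1, 4)
  bit 2 = 0: acc unchanged = (1, 4)
  bit 3 = 1: acc = (1, 4) + (6, 5) = (8, 10)

10P = (8, 10)


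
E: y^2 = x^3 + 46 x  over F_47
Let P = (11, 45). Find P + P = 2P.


Doubling: s = (3 x1^2 + a) / (2 y1)
s = (3*11^2 + 46) / (2*45) mod 47 = 27
x3 = s^2 - 2 x1 mod 47 = 27^2 - 2*11 = 2
y3 = s (x1 - x3) - y1 mod 47 = 27 * (11 - 2) - 45 = 10

2P = (2, 10)


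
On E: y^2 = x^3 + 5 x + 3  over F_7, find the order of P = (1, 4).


Compute successive multiples of P until we hit O:
  1P = (1, 4)
  2P = (6, 5)
  3P = (2, 0)
  4P = (6, 2)
  5P = (1, 3)
  6P = O

ord(P) = 6


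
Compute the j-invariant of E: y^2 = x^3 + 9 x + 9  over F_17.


Delta = -16(4 a^3 + 27 b^2) mod 17 = 3
-1728 * (4 a)^3 = -1728 * (4*9)^3 mod 17 = 14
j = 14 * 3^(-1) mod 17 = 16

j = 16 (mod 17)


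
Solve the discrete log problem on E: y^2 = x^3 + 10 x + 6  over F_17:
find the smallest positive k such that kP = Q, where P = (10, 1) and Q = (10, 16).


Enumerate multiples of P until we hit Q = (10, 16):
  1P = (10, 1)
  2P = (1, 0)
  3P = (10, 16)
Match found at i = 3.

k = 3


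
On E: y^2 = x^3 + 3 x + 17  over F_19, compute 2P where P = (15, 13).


k = 2 = 10_2 (binary, LSB first: 01)
Double-and-add from P = (15, 13):
  bit 0 = 0: acc unchanged = O
  bit 1 = 1: acc = O + (13, 7) = (13, 7)

2P = (13, 7)


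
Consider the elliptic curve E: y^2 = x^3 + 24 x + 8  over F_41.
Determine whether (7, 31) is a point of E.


Check whether y^2 = x^3 + 24 x + 8 (mod 41) for (x, y) = (7, 31).
LHS: y^2 = 31^2 mod 41 = 18
RHS: x^3 + 24 x + 8 = 7^3 + 24*7 + 8 mod 41 = 27
LHS != RHS

No, not on the curve


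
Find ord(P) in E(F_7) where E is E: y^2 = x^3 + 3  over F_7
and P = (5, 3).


Compute successive multiples of P until we hit O:
  1P = (5, 3)
  2P = (1, 5)
  3P = (3, 3)
  4P = (6, 4)
  5P = (4, 5)
  6P = (2, 5)
  7P = (2, 2)
  8P = (4, 2)
  ... (continuing to 13P)
  13P = O

ord(P) = 13


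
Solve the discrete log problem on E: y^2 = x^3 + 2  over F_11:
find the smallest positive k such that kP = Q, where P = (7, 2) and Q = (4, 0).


Enumerate multiples of P until we hit Q = (4, 0):
  1P = (7, 2)
  2P = (9, 7)
  3P = (4, 0)
Match found at i = 3.

k = 3


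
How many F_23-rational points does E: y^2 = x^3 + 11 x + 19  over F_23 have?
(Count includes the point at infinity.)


For each x in F_23, count y with y^2 = x^3 + 11 x + 19 mod 23:
  x = 1: RHS = 8, y in [10, 13]  -> 2 point(s)
  x = 2: RHS = 3, y in [7, 16]  -> 2 point(s)
  x = 4: RHS = 12, y in [9, 14]  -> 2 point(s)
  x = 6: RHS = 2, y in [5, 18]  -> 2 point(s)
  x = 7: RHS = 2, y in [5, 18]  -> 2 point(s)
  x = 10: RHS = 2, y in [5, 18]  -> 2 point(s)
  x = 12: RHS = 16, y in [4, 19]  -> 2 point(s)
  x = 13: RHS = 13, y in [6, 17]  -> 2 point(s)
  x = 16: RHS = 13, y in [6, 17]  -> 2 point(s)
  x = 17: RHS = 13, y in [6, 17]  -> 2 point(s)
  x = 18: RHS = 0, y in [0]  -> 1 point(s)
  x = 19: RHS = 3, y in [7, 16]  -> 2 point(s)
  x = 21: RHS = 12, y in [9, 14]  -> 2 point(s)
Affine points: 25. Add the point at infinity: total = 26.

#E(F_23) = 26


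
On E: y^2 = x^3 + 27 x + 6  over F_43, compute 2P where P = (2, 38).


Doubling: s = (3 x1^2 + a) / (2 y1)
s = (3*2^2 + 27) / (2*38) mod 43 = 9
x3 = s^2 - 2 x1 mod 43 = 9^2 - 2*2 = 34
y3 = s (x1 - x3) - y1 mod 43 = 9 * (2 - 34) - 38 = 18

2P = (34, 18)


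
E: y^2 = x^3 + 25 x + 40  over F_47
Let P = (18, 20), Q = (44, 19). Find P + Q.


P != Q, so use the chord formula.
s = (y2 - y1) / (x2 - x1) = (46) / (26) mod 47 = 9
x3 = s^2 - x1 - x2 mod 47 = 9^2 - 18 - 44 = 19
y3 = s (x1 - x3) - y1 mod 47 = 9 * (18 - 19) - 20 = 18

P + Q = (19, 18)


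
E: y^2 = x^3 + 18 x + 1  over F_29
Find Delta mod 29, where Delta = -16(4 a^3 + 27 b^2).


4 a^3 + 27 b^2 = 4*18^3 + 27*1^2 = 23328 + 27 = 23355
Delta = -16 * (23355) = -373680
Delta mod 29 = 14

Delta = 14 (mod 29)


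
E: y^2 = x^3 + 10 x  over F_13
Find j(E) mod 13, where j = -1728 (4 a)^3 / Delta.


Delta = -16(4 a^3 + 27 b^2) mod 13 = 12
-1728 * (4 a)^3 = -1728 * (4*10)^3 mod 13 = 1
j = 1 * 12^(-1) mod 13 = 12

j = 12 (mod 13)


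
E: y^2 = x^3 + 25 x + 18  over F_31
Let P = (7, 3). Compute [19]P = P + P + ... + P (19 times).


k = 19 = 10011_2 (binary, LSB first: 11001)
Double-and-add from P = (7, 3):
  bit 0 = 1: acc = O + (7, 3) = (7, 3)
  bit 1 = 1: acc = (7, 3) + (19, 25) = (23, 9)
  bit 2 = 0: acc unchanged = (23, 9)
  bit 3 = 0: acc unchanged = (23, 9)
  bit 4 = 1: acc = (23, 9) + (26, 27) = (18, 21)

19P = (18, 21)


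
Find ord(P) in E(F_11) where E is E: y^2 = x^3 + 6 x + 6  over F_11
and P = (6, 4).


Compute successive multiples of P until we hit O:
  1P = (6, 4)
  2P = (2, 9)
  3P = (8, 4)
  4P = (8, 7)
  5P = (2, 2)
  6P = (6, 7)
  7P = O

ord(P) = 7


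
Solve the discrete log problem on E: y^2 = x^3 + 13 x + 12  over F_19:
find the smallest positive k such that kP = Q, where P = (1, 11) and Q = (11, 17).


Enumerate multiples of P until we hit Q = (11, 17):
  1P = (1, 11)
  2P = (18, 6)
  3P = (11, 2)
  4P = (8, 1)
  5P = (7, 3)
  6P = (17, 4)
  7P = (17, 15)
  8P = (7, 16)
  9P = (8, 18)
  10P = (11, 17)
Match found at i = 10.

k = 10


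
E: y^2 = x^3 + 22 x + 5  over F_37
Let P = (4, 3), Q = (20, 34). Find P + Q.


P != Q, so use the chord formula.
s = (y2 - y1) / (x2 - x1) = (31) / (16) mod 37 = 32
x3 = s^2 - x1 - x2 mod 37 = 32^2 - 4 - 20 = 1
y3 = s (x1 - x3) - y1 mod 37 = 32 * (4 - 1) - 3 = 19

P + Q = (1, 19)


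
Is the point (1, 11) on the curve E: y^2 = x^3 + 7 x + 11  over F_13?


Check whether y^2 = x^3 + 7 x + 11 (mod 13) for (x, y) = (1, 11).
LHS: y^2 = 11^2 mod 13 = 4
RHS: x^3 + 7 x + 11 = 1^3 + 7*1 + 11 mod 13 = 6
LHS != RHS

No, not on the curve


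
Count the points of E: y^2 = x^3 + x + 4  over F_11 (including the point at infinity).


For each x in F_11, count y with y^2 = x^3 + 1 x + 4 mod 11:
  x = 0: RHS = 4, y in [2, 9]  -> 2 point(s)
  x = 2: RHS = 3, y in [5, 6]  -> 2 point(s)
  x = 3: RHS = 1, y in [1, 10]  -> 2 point(s)
  x = 9: RHS = 5, y in [4, 7]  -> 2 point(s)
Affine points: 8. Add the point at infinity: total = 9.

#E(F_11) = 9


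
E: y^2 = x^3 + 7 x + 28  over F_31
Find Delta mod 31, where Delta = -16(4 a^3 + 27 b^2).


4 a^3 + 27 b^2 = 4*7^3 + 27*28^2 = 1372 + 21168 = 22540
Delta = -16 * (22540) = -360640
Delta mod 31 = 14

Delta = 14 (mod 31)


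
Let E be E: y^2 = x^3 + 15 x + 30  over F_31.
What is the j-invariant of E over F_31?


Delta = -16(4 a^3 + 27 b^2) mod 31 = 10
-1728 * (4 a)^3 = -1728 * (4*15)^3 mod 31 = 29
j = 29 * 10^(-1) mod 31 = 6

j = 6 (mod 31)


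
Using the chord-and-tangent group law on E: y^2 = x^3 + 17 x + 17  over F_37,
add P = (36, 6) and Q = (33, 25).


P != Q, so use the chord formula.
s = (y2 - y1) / (x2 - x1) = (19) / (34) mod 37 = 6
x3 = s^2 - x1 - x2 mod 37 = 6^2 - 36 - 33 = 4
y3 = s (x1 - x3) - y1 mod 37 = 6 * (36 - 4) - 6 = 1

P + Q = (4, 1)


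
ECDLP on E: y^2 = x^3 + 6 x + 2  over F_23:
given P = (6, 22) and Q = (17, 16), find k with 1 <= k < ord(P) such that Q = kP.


Enumerate multiples of P until we hit Q = (17, 16):
  1P = (6, 22)
  2P = (17, 7)
  3P = (3, 22)
  4P = (14, 1)
  5P = (16, 10)
  6P = (19, 12)
  7P = (22, 8)
  8P = (22, 15)
  9P = (19, 11)
  10P = (16, 13)
  11P = (14, 22)
  12P = (3, 1)
  13P = (17, 16)
Match found at i = 13.

k = 13


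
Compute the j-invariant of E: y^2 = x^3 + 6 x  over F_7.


Delta = -16(4 a^3 + 27 b^2) mod 7 = 1
-1728 * (4 a)^3 = -1728 * (4*6)^3 mod 7 = 6
j = 6 * 1^(-1) mod 7 = 6

j = 6 (mod 7)


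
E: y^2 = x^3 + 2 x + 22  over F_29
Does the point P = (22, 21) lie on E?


Check whether y^2 = x^3 + 2 x + 22 (mod 29) for (x, y) = (22, 21).
LHS: y^2 = 21^2 mod 29 = 6
RHS: x^3 + 2 x + 22 = 22^3 + 2*22 + 22 mod 29 = 13
LHS != RHS

No, not on the curve


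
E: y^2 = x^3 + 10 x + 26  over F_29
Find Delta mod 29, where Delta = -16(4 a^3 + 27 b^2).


4 a^3 + 27 b^2 = 4*10^3 + 27*26^2 = 4000 + 18252 = 22252
Delta = -16 * (22252) = -356032
Delta mod 29 = 1

Delta = 1 (mod 29)


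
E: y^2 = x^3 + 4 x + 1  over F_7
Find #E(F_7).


For each x in F_7, count y with y^2 = x^3 + 4 x + 1 mod 7:
  x = 0: RHS = 1, y in [1, 6]  -> 2 point(s)
  x = 4: RHS = 4, y in [2, 5]  -> 2 point(s)
Affine points: 4. Add the point at infinity: total = 5.

#E(F_7) = 5


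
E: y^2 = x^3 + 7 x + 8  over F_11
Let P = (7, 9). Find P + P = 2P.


Doubling: s = (3 x1^2 + a) / (2 y1)
s = (3*7^2 + 7) / (2*9) mod 11 = 0
x3 = s^2 - 2 x1 mod 11 = 0^2 - 2*7 = 8
y3 = s (x1 - x3) - y1 mod 11 = 0 * (7 - 8) - 9 = 2

2P = (8, 2)


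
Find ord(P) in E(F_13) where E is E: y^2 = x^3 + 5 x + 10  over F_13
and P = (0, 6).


Compute successive multiples of P until we hit O:
  1P = (0, 6)
  2P = (12, 2)
  3P = (4, 4)
  4P = (6, 10)
  5P = (6, 3)
  6P = (4, 9)
  7P = (12, 11)
  8P = (0, 7)
  ... (continuing to 9P)
  9P = O

ord(P) = 9


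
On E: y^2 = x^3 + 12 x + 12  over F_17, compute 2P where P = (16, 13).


k = 2 = 10_2 (binary, LSB first: 01)
Double-and-add from P = (16, 13):
  bit 0 = 0: acc unchanged = O
  bit 1 = 1: acc = O + (1, 12) = (1, 12)

2P = (1, 12)


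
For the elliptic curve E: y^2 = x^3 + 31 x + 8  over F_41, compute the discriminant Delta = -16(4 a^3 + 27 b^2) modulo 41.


4 a^3 + 27 b^2 = 4*31^3 + 27*8^2 = 119164 + 1728 = 120892
Delta = -16 * (120892) = -1934272
Delta mod 41 = 26

Delta = 26 (mod 41)


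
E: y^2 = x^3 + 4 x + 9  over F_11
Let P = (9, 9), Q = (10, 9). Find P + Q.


P != Q, so use the chord formula.
s = (y2 - y1) / (x2 - x1) = (0) / (1) mod 11 = 0
x3 = s^2 - x1 - x2 mod 11 = 0^2 - 9 - 10 = 3
y3 = s (x1 - x3) - y1 mod 11 = 0 * (9 - 3) - 9 = 2

P + Q = (3, 2)


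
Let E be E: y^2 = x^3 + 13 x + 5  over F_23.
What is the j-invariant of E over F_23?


Delta = -16(4 a^3 + 27 b^2) mod 23 = 1
-1728 * (4 a)^3 = -1728 * (4*13)^3 mod 23 = 19
j = 19 * 1^(-1) mod 23 = 19

j = 19 (mod 23)


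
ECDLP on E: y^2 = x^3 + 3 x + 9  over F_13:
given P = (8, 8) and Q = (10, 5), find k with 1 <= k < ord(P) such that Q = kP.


Enumerate multiples of P until we hit Q = (10, 5):
  1P = (8, 8)
  2P = (10, 5)
Match found at i = 2.

k = 2


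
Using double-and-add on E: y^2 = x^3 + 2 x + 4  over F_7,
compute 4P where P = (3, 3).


k = 4 = 100_2 (binary, LSB first: 001)
Double-and-add from P = (3, 3):
  bit 0 = 0: acc unchanged = O
  bit 1 = 0: acc unchanged = O
  bit 2 = 1: acc = O + (3, 4) = (3, 4)

4P = (3, 4)


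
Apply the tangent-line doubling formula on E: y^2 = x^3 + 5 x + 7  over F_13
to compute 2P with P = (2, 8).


Doubling: s = (3 x1^2 + a) / (2 y1)
s = (3*2^2 + 5) / (2*8) mod 13 = 10
x3 = s^2 - 2 x1 mod 13 = 10^2 - 2*2 = 5
y3 = s (x1 - x3) - y1 mod 13 = 10 * (2 - 5) - 8 = 1

2P = (5, 1)


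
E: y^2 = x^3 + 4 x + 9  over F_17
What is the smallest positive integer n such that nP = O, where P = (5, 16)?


Compute successive multiples of P until we hit O:
  1P = (5, 16)
  2P = (16, 2)
  3P = (9, 3)
  4P = (4, 2)
  5P = (0, 3)
  6P = (14, 15)
  7P = (2, 12)
  8P = (8, 14)
  ... (continuing to 18P)
  18P = O

ord(P) = 18


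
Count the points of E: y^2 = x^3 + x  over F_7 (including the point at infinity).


For each x in F_7, count y with y^2 = x^3 + 1 x + 0 mod 7:
  x = 0: RHS = 0, y in [0]  -> 1 point(s)
  x = 1: RHS = 2, y in [3, 4]  -> 2 point(s)
  x = 3: RHS = 2, y in [3, 4]  -> 2 point(s)
  x = 5: RHS = 4, y in [2, 5]  -> 2 point(s)
Affine points: 7. Add the point at infinity: total = 8.

#E(F_7) = 8


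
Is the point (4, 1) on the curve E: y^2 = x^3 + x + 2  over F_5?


Check whether y^2 = x^3 + 1 x + 2 (mod 5) for (x, y) = (4, 1).
LHS: y^2 = 1^2 mod 5 = 1
RHS: x^3 + 1 x + 2 = 4^3 + 1*4 + 2 mod 5 = 0
LHS != RHS

No, not on the curve


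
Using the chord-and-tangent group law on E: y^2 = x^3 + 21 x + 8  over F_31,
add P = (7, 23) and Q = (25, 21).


P != Q, so use the chord formula.
s = (y2 - y1) / (x2 - x1) = (29) / (18) mod 31 = 24
x3 = s^2 - x1 - x2 mod 31 = 24^2 - 7 - 25 = 17
y3 = s (x1 - x3) - y1 mod 31 = 24 * (7 - 17) - 23 = 16

P + Q = (17, 16)


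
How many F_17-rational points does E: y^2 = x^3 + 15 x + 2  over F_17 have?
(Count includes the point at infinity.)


For each x in F_17, count y with y^2 = x^3 + 15 x + 2 mod 17:
  x = 0: RHS = 2, y in [6, 11]  -> 2 point(s)
  x = 1: RHS = 1, y in [1, 16]  -> 2 point(s)
  x = 5: RHS = 15, y in [7, 10]  -> 2 point(s)
  x = 6: RHS = 2, y in [6, 11]  -> 2 point(s)
  x = 7: RHS = 8, y in [5, 12]  -> 2 point(s)
  x = 9: RHS = 16, y in [4, 13]  -> 2 point(s)
  x = 10: RHS = 13, y in [8, 9]  -> 2 point(s)
  x = 11: RHS = 2, y in [6, 11]  -> 2 point(s)
  x = 14: RHS = 15, y in [7, 10]  -> 2 point(s)
  x = 15: RHS = 15, y in [7, 10]  -> 2 point(s)
Affine points: 20. Add the point at infinity: total = 21.

#E(F_17) = 21


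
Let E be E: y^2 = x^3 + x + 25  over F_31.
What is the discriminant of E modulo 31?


4 a^3 + 27 b^2 = 4*1^3 + 27*25^2 = 4 + 16875 = 16879
Delta = -16 * (16879) = -270064
Delta mod 31 = 8

Delta = 8 (mod 31)


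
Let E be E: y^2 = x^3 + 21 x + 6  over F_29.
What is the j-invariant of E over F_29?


Delta = -16(4 a^3 + 27 b^2) mod 29 = 19
-1728 * (4 a)^3 = -1728 * (4*21)^3 mod 29 = 24
j = 24 * 19^(-1) mod 29 = 15

j = 15 (mod 29)


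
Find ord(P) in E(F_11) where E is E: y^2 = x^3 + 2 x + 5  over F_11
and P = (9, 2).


Compute successive multiples of P until we hit O:
  1P = (9, 2)
  2P = (8, 7)
  3P = (8, 4)
  4P = (9, 9)
  5P = O

ord(P) = 5


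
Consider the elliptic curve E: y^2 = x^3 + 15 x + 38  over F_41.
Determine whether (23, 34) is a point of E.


Check whether y^2 = x^3 + 15 x + 38 (mod 41) for (x, y) = (23, 34).
LHS: y^2 = 34^2 mod 41 = 8
RHS: x^3 + 15 x + 38 = 23^3 + 15*23 + 38 mod 41 = 4
LHS != RHS

No, not on the curve


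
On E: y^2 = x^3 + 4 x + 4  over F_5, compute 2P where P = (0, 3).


Doubling: s = (3 x1^2 + a) / (2 y1)
s = (3*0^2 + 4) / (2*3) mod 5 = 4
x3 = s^2 - 2 x1 mod 5 = 4^2 - 2*0 = 1
y3 = s (x1 - x3) - y1 mod 5 = 4 * (0 - 1) - 3 = 3

2P = (1, 3)


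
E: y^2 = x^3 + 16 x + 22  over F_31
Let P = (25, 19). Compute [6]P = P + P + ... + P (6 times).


k = 6 = 110_2 (binary, LSB first: 011)
Double-and-add from P = (25, 19):
  bit 0 = 0: acc unchanged = O
  bit 1 = 1: acc = O + (12, 12) = (12, 12)
  bit 2 = 1: acc = (12, 12) + (11, 17) = (2, 0)

6P = (2, 0)


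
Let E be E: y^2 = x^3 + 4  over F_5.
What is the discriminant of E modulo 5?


4 a^3 + 27 b^2 = 4*0^3 + 27*4^2 = 0 + 432 = 432
Delta = -16 * (432) = -6912
Delta mod 5 = 3

Delta = 3 (mod 5)


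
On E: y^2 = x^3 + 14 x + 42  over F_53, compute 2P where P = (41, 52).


Doubling: s = (3 x1^2 + a) / (2 y1)
s = (3*41^2 + 14) / (2*52) mod 53 = 42
x3 = s^2 - 2 x1 mod 53 = 42^2 - 2*41 = 39
y3 = s (x1 - x3) - y1 mod 53 = 42 * (41 - 39) - 52 = 32

2P = (39, 32)


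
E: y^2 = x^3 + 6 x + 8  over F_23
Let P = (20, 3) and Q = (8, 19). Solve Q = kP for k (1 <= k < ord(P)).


Enumerate multiples of P until we hit Q = (8, 19):
  1P = (20, 3)
  2P = (19, 14)
  3P = (13, 12)
  4P = (17, 3)
  5P = (9, 20)
  6P = (0, 10)
  7P = (11, 18)
  8P = (5, 18)
  9P = (22, 22)
  10P = (8, 19)
Match found at i = 10.

k = 10


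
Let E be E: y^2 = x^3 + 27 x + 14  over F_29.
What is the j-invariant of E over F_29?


Delta = -16(4 a^3 + 27 b^2) mod 29 = 27
-1728 * (4 a)^3 = -1728 * (4*27)^3 mod 29 = 4
j = 4 * 27^(-1) mod 29 = 27

j = 27 (mod 29)


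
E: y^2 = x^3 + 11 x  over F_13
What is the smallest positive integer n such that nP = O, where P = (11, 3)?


Compute successive multiples of P until we hit O:
  1P = (11, 3)
  2P = (1, 5)
  3P = (0, 0)
  4P = (1, 8)
  5P = (11, 10)
  6P = O

ord(P) = 6


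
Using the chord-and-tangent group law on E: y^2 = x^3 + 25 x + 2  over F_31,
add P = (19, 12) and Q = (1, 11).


P != Q, so use the chord formula.
s = (y2 - y1) / (x2 - x1) = (30) / (13) mod 31 = 19
x3 = s^2 - x1 - x2 mod 31 = 19^2 - 19 - 1 = 0
y3 = s (x1 - x3) - y1 mod 31 = 19 * (19 - 0) - 12 = 8

P + Q = (0, 8)


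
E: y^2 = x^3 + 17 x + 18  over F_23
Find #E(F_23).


For each x in F_23, count y with y^2 = x^3 + 17 x + 18 mod 23:
  x = 0: RHS = 18, y in [8, 15]  -> 2 point(s)
  x = 1: RHS = 13, y in [6, 17]  -> 2 point(s)
  x = 3: RHS = 4, y in [2, 21]  -> 2 point(s)
  x = 4: RHS = 12, y in [9, 14]  -> 2 point(s)
  x = 9: RHS = 3, y in [7, 16]  -> 2 point(s)
  x = 11: RHS = 18, y in [8, 15]  -> 2 point(s)
  x = 12: RHS = 18, y in [8, 15]  -> 2 point(s)
  x = 16: RHS = 16, y in [4, 19]  -> 2 point(s)
  x = 19: RHS = 1, y in [1, 22]  -> 2 point(s)
  x = 20: RHS = 9, y in [3, 20]  -> 2 point(s)
  x = 22: RHS = 0, y in [0]  -> 1 point(s)
Affine points: 21. Add the point at infinity: total = 22.

#E(F_23) = 22


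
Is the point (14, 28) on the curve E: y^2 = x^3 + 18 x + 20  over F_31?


Check whether y^2 = x^3 + 18 x + 20 (mod 31) for (x, y) = (14, 28).
LHS: y^2 = 28^2 mod 31 = 9
RHS: x^3 + 18 x + 20 = 14^3 + 18*14 + 20 mod 31 = 9
LHS = RHS

Yes, on the curve


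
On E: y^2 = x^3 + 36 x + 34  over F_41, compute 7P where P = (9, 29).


k = 7 = 111_2 (binary, LSB first: 111)
Double-and-add from P = (9, 29):
  bit 0 = 1: acc = O + (9, 29) = (9, 29)
  bit 1 = 1: acc = (9, 29) + (14, 24) = (19, 22)
  bit 2 = 1: acc = (19, 22) + (18, 6) = (14, 17)

7P = (14, 17)


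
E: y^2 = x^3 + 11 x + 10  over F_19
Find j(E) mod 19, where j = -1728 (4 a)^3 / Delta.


Delta = -16(4 a^3 + 27 b^2) mod 19 = 18
-1728 * (4 a)^3 = -1728 * (4*11)^3 mod 19 = 7
j = 7 * 18^(-1) mod 19 = 12

j = 12 (mod 19)


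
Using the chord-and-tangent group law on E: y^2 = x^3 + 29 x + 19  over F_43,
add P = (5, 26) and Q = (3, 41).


P != Q, so use the chord formula.
s = (y2 - y1) / (x2 - x1) = (15) / (41) mod 43 = 14
x3 = s^2 - x1 - x2 mod 43 = 14^2 - 5 - 3 = 16
y3 = s (x1 - x3) - y1 mod 43 = 14 * (5 - 16) - 26 = 35

P + Q = (16, 35)


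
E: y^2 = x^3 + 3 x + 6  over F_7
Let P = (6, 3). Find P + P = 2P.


Doubling: s = (3 x1^2 + a) / (2 y1)
s = (3*6^2 + 3) / (2*3) mod 7 = 1
x3 = s^2 - 2 x1 mod 7 = 1^2 - 2*6 = 3
y3 = s (x1 - x3) - y1 mod 7 = 1 * (6 - 3) - 3 = 0

2P = (3, 0)


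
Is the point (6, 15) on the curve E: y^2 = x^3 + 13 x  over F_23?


Check whether y^2 = x^3 + 13 x + 0 (mod 23) for (x, y) = (6, 15).
LHS: y^2 = 15^2 mod 23 = 18
RHS: x^3 + 13 x + 0 = 6^3 + 13*6 + 0 mod 23 = 18
LHS = RHS

Yes, on the curve


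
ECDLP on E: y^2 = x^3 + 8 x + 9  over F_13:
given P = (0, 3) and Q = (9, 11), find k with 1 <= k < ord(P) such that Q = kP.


Enumerate multiples of P until we hit Q = (9, 11):
  1P = (0, 3)
  2P = (9, 11)
Match found at i = 2.

k = 2


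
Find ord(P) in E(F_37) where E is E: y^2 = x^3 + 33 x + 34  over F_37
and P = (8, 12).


Compute successive multiples of P until we hit O:
  1P = (8, 12)
  2P = (32, 22)
  3P = (0, 16)
  4P = (20, 31)
  5P = (2, 16)
  6P = (11, 27)
  7P = (6, 35)
  8P = (35, 21)
  ... (continuing to 22P)
  22P = O

ord(P) = 22


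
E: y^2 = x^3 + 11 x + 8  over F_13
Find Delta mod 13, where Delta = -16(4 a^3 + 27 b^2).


4 a^3 + 27 b^2 = 4*11^3 + 27*8^2 = 5324 + 1728 = 7052
Delta = -16 * (7052) = -112832
Delta mod 13 = 8

Delta = 8 (mod 13)


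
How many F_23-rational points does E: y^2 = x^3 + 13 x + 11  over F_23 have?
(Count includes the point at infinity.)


For each x in F_23, count y with y^2 = x^3 + 13 x + 11 mod 23:
  x = 1: RHS = 2, y in [5, 18]  -> 2 point(s)
  x = 3: RHS = 8, y in [10, 13]  -> 2 point(s)
  x = 4: RHS = 12, y in [9, 14]  -> 2 point(s)
  x = 6: RHS = 6, y in [11, 12]  -> 2 point(s)
  x = 7: RHS = 8, y in [10, 13]  -> 2 point(s)
  x = 8: RHS = 6, y in [11, 12]  -> 2 point(s)
  x = 9: RHS = 6, y in [11, 12]  -> 2 point(s)
  x = 11: RHS = 13, y in [6, 17]  -> 2 point(s)
  x = 12: RHS = 9, y in [3, 20]  -> 2 point(s)
  x = 13: RHS = 8, y in [10, 13]  -> 2 point(s)
  x = 14: RHS = 16, y in [4, 19]  -> 2 point(s)
  x = 15: RHS = 16, y in [4, 19]  -> 2 point(s)
  x = 17: RHS = 16, y in [4, 19]  -> 2 point(s)
  x = 21: RHS = 0, y in [0]  -> 1 point(s)
Affine points: 27. Add the point at infinity: total = 28.

#E(F_23) = 28


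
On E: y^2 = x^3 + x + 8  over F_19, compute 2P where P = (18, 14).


k = 2 = 10_2 (binary, LSB first: 01)
Double-and-add from P = (18, 14):
  bit 0 = 0: acc unchanged = O
  bit 1 = 1: acc = O + (9, 9) = (9, 9)

2P = (9, 9)


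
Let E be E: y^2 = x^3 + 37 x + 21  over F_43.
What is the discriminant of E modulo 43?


4 a^3 + 27 b^2 = 4*37^3 + 27*21^2 = 202612 + 11907 = 214519
Delta = -16 * (214519) = -3432304
Delta mod 43 = 42

Delta = 42 (mod 43)


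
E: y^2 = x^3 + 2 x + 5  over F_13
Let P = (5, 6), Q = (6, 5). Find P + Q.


P != Q, so use the chord formula.
s = (y2 - y1) / (x2 - x1) = (12) / (1) mod 13 = 12
x3 = s^2 - x1 - x2 mod 13 = 12^2 - 5 - 6 = 3
y3 = s (x1 - x3) - y1 mod 13 = 12 * (5 - 3) - 6 = 5

P + Q = (3, 5)


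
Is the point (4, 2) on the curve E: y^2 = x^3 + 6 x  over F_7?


Check whether y^2 = x^3 + 6 x + 0 (mod 7) for (x, y) = (4, 2).
LHS: y^2 = 2^2 mod 7 = 4
RHS: x^3 + 6 x + 0 = 4^3 + 6*4 + 0 mod 7 = 4
LHS = RHS

Yes, on the curve


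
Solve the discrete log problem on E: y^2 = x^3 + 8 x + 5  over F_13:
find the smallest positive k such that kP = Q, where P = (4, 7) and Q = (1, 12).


Enumerate multiples of P until we hit Q = (1, 12):
  1P = (4, 7)
  2P = (8, 3)
  3P = (2, 4)
  4P = (6, 3)
  5P = (7, 12)
  6P = (12, 10)
  7P = (1, 12)
Match found at i = 7.

k = 7


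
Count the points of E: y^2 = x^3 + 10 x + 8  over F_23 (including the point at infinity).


For each x in F_23, count y with y^2 = x^3 + 10 x + 8 mod 23:
  x = 0: RHS = 8, y in [10, 13]  -> 2 point(s)
  x = 2: RHS = 13, y in [6, 17]  -> 2 point(s)
  x = 6: RHS = 8, y in [10, 13]  -> 2 point(s)
  x = 8: RHS = 2, y in [5, 18]  -> 2 point(s)
  x = 10: RHS = 4, y in [2, 21]  -> 2 point(s)
  x = 11: RHS = 0, y in [0]  -> 1 point(s)
  x = 12: RHS = 16, y in [4, 19]  -> 2 point(s)
  x = 13: RHS = 12, y in [9, 14]  -> 2 point(s)
  x = 16: RHS = 9, y in [3, 20]  -> 2 point(s)
  x = 17: RHS = 8, y in [10, 13]  -> 2 point(s)
  x = 21: RHS = 3, y in [7, 16]  -> 2 point(s)
Affine points: 21. Add the point at infinity: total = 22.

#E(F_23) = 22


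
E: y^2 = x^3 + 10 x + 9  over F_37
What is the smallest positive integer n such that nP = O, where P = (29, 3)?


Compute successive multiples of P until we hit O:
  1P = (29, 3)
  2P = (23, 14)
  3P = (12, 9)
  4P = (12, 28)
  5P = (23, 23)
  6P = (29, 34)
  7P = O

ord(P) = 7


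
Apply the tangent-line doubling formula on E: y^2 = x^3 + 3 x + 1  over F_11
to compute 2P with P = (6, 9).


Doubling: s = (3 x1^2 + a) / (2 y1)
s = (3*6^2 + 3) / (2*9) mod 11 = 8
x3 = s^2 - 2 x1 mod 11 = 8^2 - 2*6 = 8
y3 = s (x1 - x3) - y1 mod 11 = 8 * (6 - 8) - 9 = 8

2P = (8, 8)


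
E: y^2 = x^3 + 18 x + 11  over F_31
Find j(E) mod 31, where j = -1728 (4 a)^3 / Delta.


Delta = -16(4 a^3 + 27 b^2) mod 31 = 17
-1728 * (4 a)^3 = -1728 * (4*18)^3 mod 31 = 2
j = 2 * 17^(-1) mod 31 = 22

j = 22 (mod 31)


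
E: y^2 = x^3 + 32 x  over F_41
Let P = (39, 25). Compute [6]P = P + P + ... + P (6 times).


k = 6 = 110_2 (binary, LSB first: 011)
Double-and-add from P = (39, 25):
  bit 0 = 0: acc unchanged = O
  bit 1 = 1: acc = O + (36, 17) = (36, 17)
  bit 2 = 1: acc = (36, 17) + (1, 22) = (40, 7)

6P = (40, 7)


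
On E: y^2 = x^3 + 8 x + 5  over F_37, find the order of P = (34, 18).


Compute successive multiples of P until we hit O:
  1P = (34, 18)
  2P = (10, 30)
  3P = (21, 31)
  4P = (20, 5)
  5P = (32, 5)
  6P = (4, 29)
  7P = (6, 26)
  8P = (22, 5)
  ... (continuing to 17P)
  17P = O

ord(P) = 17


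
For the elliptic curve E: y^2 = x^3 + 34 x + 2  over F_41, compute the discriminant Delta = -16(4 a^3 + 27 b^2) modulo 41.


4 a^3 + 27 b^2 = 4*34^3 + 27*2^2 = 157216 + 108 = 157324
Delta = -16 * (157324) = -2517184
Delta mod 41 = 11

Delta = 11 (mod 41)


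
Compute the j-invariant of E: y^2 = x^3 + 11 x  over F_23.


Delta = -16(4 a^3 + 27 b^2) mod 23 = 8
-1728 * (4 a)^3 = -1728 * (4*11)^3 mod 23 = 1
j = 1 * 8^(-1) mod 23 = 3

j = 3 (mod 23)


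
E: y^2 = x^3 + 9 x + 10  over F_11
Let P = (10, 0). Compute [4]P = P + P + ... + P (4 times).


k = 4 = 100_2 (binary, LSB first: 001)
Double-and-add from P = (10, 0):
  bit 0 = 0: acc unchanged = O
  bit 1 = 0: acc unchanged = O
  bit 2 = 1: acc = O + O = O

4P = O


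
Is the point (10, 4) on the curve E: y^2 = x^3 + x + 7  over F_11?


Check whether y^2 = x^3 + 1 x + 7 (mod 11) for (x, y) = (10, 4).
LHS: y^2 = 4^2 mod 11 = 5
RHS: x^3 + 1 x + 7 = 10^3 + 1*10 + 7 mod 11 = 5
LHS = RHS

Yes, on the curve


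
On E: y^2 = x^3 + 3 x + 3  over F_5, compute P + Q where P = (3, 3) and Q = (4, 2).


P != Q, so use the chord formula.
s = (y2 - y1) / (x2 - x1) = (4) / (1) mod 5 = 4
x3 = s^2 - x1 - x2 mod 5 = 4^2 - 3 - 4 = 4
y3 = s (x1 - x3) - y1 mod 5 = 4 * (3 - 4) - 3 = 3

P + Q = (4, 3)


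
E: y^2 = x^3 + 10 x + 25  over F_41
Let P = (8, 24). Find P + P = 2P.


Doubling: s = (3 x1^2 + a) / (2 y1)
s = (3*8^2 + 10) / (2*24) mod 41 = 23
x3 = s^2 - 2 x1 mod 41 = 23^2 - 2*8 = 21
y3 = s (x1 - x3) - y1 mod 41 = 23 * (8 - 21) - 24 = 5

2P = (21, 5)


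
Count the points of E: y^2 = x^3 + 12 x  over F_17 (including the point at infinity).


For each x in F_17, count y with y^2 = x^3 + 12 x + 0 mod 17:
  x = 0: RHS = 0, y in [0]  -> 1 point(s)
  x = 1: RHS = 13, y in [8, 9]  -> 2 point(s)
  x = 2: RHS = 15, y in [7, 10]  -> 2 point(s)
  x = 5: RHS = 15, y in [7, 10]  -> 2 point(s)
  x = 6: RHS = 16, y in [4, 13]  -> 2 point(s)
  x = 7: RHS = 2, y in [6, 11]  -> 2 point(s)
  x = 8: RHS = 13, y in [8, 9]  -> 2 point(s)
  x = 9: RHS = 4, y in [2, 15]  -> 2 point(s)
  x = 10: RHS = 15, y in [7, 10]  -> 2 point(s)
  x = 11: RHS = 1, y in [1, 16]  -> 2 point(s)
  x = 12: RHS = 2, y in [6, 11]  -> 2 point(s)
  x = 15: RHS = 2, y in [6, 11]  -> 2 point(s)
  x = 16: RHS = 4, y in [2, 15]  -> 2 point(s)
Affine points: 25. Add the point at infinity: total = 26.

#E(F_17) = 26


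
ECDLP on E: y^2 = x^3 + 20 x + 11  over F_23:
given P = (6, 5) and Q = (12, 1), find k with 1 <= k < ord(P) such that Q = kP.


Enumerate multiples of P until we hit Q = (12, 1):
  1P = (6, 5)
  2P = (12, 1)
Match found at i = 2.

k = 2


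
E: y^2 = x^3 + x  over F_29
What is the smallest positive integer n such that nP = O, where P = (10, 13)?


Compute successive multiples of P until we hit O:
  1P = (10, 13)
  2P = (16, 9)
  3P = (26, 17)
  4P = (13, 8)
  5P = (12, 0)
  6P = (13, 21)
  7P = (26, 12)
  8P = (16, 20)
  ... (continuing to 10P)
  10P = O

ord(P) = 10
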